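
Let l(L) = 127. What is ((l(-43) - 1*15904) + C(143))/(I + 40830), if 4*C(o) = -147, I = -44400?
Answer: 4217/952 ≈ 4.4296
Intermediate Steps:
C(o) = -147/4 (C(o) = (¼)*(-147) = -147/4)
((l(-43) - 1*15904) + C(143))/(I + 40830) = ((127 - 1*15904) - 147/4)/(-44400 + 40830) = ((127 - 15904) - 147/4)/(-3570) = (-15777 - 147/4)*(-1/3570) = -63255/4*(-1/3570) = 4217/952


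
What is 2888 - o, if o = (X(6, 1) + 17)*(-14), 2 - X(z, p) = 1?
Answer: 3140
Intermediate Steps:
X(z, p) = 1 (X(z, p) = 2 - 1*1 = 2 - 1 = 1)
o = -252 (o = (1 + 17)*(-14) = 18*(-14) = -252)
2888 - o = 2888 - 1*(-252) = 2888 + 252 = 3140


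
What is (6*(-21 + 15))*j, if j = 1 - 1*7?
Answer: 216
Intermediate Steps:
j = -6 (j = 1 - 7 = -6)
(6*(-21 + 15))*j = (6*(-21 + 15))*(-6) = (6*(-6))*(-6) = -36*(-6) = 216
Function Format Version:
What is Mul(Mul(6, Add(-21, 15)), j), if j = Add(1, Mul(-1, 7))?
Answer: 216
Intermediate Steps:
j = -6 (j = Add(1, -7) = -6)
Mul(Mul(6, Add(-21, 15)), j) = Mul(Mul(6, Add(-21, 15)), -6) = Mul(Mul(6, -6), -6) = Mul(-36, -6) = 216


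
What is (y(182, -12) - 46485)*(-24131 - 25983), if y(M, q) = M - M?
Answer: 2329549290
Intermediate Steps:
y(M, q) = 0
(y(182, -12) - 46485)*(-24131 - 25983) = (0 - 46485)*(-24131 - 25983) = -46485*(-50114) = 2329549290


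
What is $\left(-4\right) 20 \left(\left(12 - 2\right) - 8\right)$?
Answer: $-160$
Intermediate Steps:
$\left(-4\right) 20 \left(\left(12 - 2\right) - 8\right) = - 80 \left(10 - 8\right) = \left(-80\right) 2 = -160$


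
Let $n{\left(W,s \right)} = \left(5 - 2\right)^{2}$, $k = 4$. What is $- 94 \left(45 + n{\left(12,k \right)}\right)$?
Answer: $-5076$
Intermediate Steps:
$n{\left(W,s \right)} = 9$ ($n{\left(W,s \right)} = 3^{2} = 9$)
$- 94 \left(45 + n{\left(12,k \right)}\right) = - 94 \left(45 + 9\right) = \left(-94\right) 54 = -5076$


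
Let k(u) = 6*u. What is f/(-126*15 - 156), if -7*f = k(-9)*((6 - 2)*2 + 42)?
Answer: -450/2387 ≈ -0.18852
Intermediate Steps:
f = 2700/7 (f = -6*(-9)*((6 - 2)*2 + 42)/7 = -(-54)*(4*2 + 42)/7 = -(-54)*(8 + 42)/7 = -(-54)*50/7 = -⅐*(-2700) = 2700/7 ≈ 385.71)
f/(-126*15 - 156) = 2700/(7*(-126*15 - 156)) = 2700/(7*(-1890 - 156)) = (2700/7)/(-2046) = (2700/7)*(-1/2046) = -450/2387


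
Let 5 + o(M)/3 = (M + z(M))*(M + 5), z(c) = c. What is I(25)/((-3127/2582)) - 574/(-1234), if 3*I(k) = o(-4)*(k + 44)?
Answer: 1429902767/1929359 ≈ 741.13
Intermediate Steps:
o(M) = -15 + 6*M*(5 + M) (o(M) = -15 + 3*((M + M)*(M + 5)) = -15 + 3*((2*M)*(5 + M)) = -15 + 3*(2*M*(5 + M)) = -15 + 6*M*(5 + M))
I(k) = -572 - 13*k (I(k) = ((-15 + 6*(-4)² + 30*(-4))*(k + 44))/3 = ((-15 + 6*16 - 120)*(44 + k))/3 = ((-15 + 96 - 120)*(44 + k))/3 = (-39*(44 + k))/3 = (-1716 - 39*k)/3 = -572 - 13*k)
I(25)/((-3127/2582)) - 574/(-1234) = (-572 - 13*25)/((-3127/2582)) - 574/(-1234) = (-572 - 325)/((-3127*1/2582)) - 574*(-1/1234) = -897/(-3127/2582) + 287/617 = -897*(-2582/3127) + 287/617 = 2316054/3127 + 287/617 = 1429902767/1929359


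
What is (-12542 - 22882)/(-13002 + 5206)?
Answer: 8856/1949 ≈ 4.5439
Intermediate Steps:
(-12542 - 22882)/(-13002 + 5206) = -35424/(-7796) = -35424*(-1/7796) = 8856/1949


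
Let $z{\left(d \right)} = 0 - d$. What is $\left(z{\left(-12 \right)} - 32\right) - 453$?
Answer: $-473$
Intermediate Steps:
$z{\left(d \right)} = - d$
$\left(z{\left(-12 \right)} - 32\right) - 453 = \left(\left(-1\right) \left(-12\right) - 32\right) - 453 = \left(12 - 32\right) - 453 = -20 - 453 = -473$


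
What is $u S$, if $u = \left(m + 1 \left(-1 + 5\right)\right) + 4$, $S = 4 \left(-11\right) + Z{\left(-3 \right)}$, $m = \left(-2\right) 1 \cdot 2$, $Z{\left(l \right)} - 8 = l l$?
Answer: $-108$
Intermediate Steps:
$Z{\left(l \right)} = 8 + l^{2}$ ($Z{\left(l \right)} = 8 + l l = 8 + l^{2}$)
$m = -4$ ($m = \left(-2\right) 2 = -4$)
$S = -27$ ($S = 4 \left(-11\right) + \left(8 + \left(-3\right)^{2}\right) = -44 + \left(8 + 9\right) = -44 + 17 = -27$)
$u = 4$ ($u = \left(-4 + 1 \left(-1 + 5\right)\right) + 4 = \left(-4 + 1 \cdot 4\right) + 4 = \left(-4 + 4\right) + 4 = 0 + 4 = 4$)
$u S = 4 \left(-27\right) = -108$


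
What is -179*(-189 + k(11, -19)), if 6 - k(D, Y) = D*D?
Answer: 54416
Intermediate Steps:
k(D, Y) = 6 - D**2 (k(D, Y) = 6 - D*D = 6 - D**2)
-179*(-189 + k(11, -19)) = -179*(-189 + (6 - 1*11**2)) = -179*(-189 + (6 - 1*121)) = -179*(-189 + (6 - 121)) = -179*(-189 - 115) = -179*(-304) = 54416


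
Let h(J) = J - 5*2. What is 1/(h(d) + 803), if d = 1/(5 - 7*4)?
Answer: 23/18238 ≈ 0.0012611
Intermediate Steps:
d = -1/23 (d = 1/(5 - 28) = 1/(-23) = -1/23 ≈ -0.043478)
h(J) = -10 + J (h(J) = J - 10 = -10 + J)
1/(h(d) + 803) = 1/((-10 - 1/23) + 803) = 1/(-231/23 + 803) = 1/(18238/23) = 23/18238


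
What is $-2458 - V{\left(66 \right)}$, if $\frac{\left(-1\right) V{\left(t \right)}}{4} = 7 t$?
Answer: $-610$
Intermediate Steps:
$V{\left(t \right)} = - 28 t$ ($V{\left(t \right)} = - 4 \cdot 7 t = - 28 t$)
$-2458 - V{\left(66 \right)} = -2458 - \left(-28\right) 66 = -2458 - -1848 = -2458 + 1848 = -610$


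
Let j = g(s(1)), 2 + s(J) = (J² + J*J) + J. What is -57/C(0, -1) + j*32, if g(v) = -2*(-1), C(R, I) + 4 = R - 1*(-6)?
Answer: 71/2 ≈ 35.500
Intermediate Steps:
C(R, I) = 2 + R (C(R, I) = -4 + (R - 1*(-6)) = -4 + (R + 6) = -4 + (6 + R) = 2 + R)
s(J) = -2 + J + 2*J² (s(J) = -2 + ((J² + J*J) + J) = -2 + ((J² + J²) + J) = -2 + (2*J² + J) = -2 + (J + 2*J²) = -2 + J + 2*J²)
g(v) = 2
j = 2
-57/C(0, -1) + j*32 = -57/(2 + 0) + 2*32 = -57/2 + 64 = 71/2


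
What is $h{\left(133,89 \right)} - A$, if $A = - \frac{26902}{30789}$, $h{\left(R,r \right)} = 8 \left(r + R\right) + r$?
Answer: $\frac{57448387}{30789} \approx 1865.9$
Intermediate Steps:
$h{\left(R,r \right)} = 8 R + 9 r$ ($h{\left(R,r \right)} = 8 \left(R + r\right) + r = \left(8 R + 8 r\right) + r = 8 R + 9 r$)
$A = - \frac{26902}{30789}$ ($A = \left(-26902\right) \frac{1}{30789} = - \frac{26902}{30789} \approx -0.87375$)
$h{\left(133,89 \right)} - A = \left(8 \cdot 133 + 9 \cdot 89\right) - - \frac{26902}{30789} = \left(1064 + 801\right) + \frac{26902}{30789} = 1865 + \frac{26902}{30789} = \frac{57448387}{30789}$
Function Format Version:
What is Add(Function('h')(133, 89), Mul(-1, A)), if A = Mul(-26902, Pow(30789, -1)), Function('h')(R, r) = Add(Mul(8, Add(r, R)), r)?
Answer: Rational(57448387, 30789) ≈ 1865.9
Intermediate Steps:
Function('h')(R, r) = Add(Mul(8, R), Mul(9, r)) (Function('h')(R, r) = Add(Mul(8, Add(R, r)), r) = Add(Add(Mul(8, R), Mul(8, r)), r) = Add(Mul(8, R), Mul(9, r)))
A = Rational(-26902, 30789) (A = Mul(-26902, Rational(1, 30789)) = Rational(-26902, 30789) ≈ -0.87375)
Add(Function('h')(133, 89), Mul(-1, A)) = Add(Add(Mul(8, 133), Mul(9, 89)), Mul(-1, Rational(-26902, 30789))) = Add(Add(1064, 801), Rational(26902, 30789)) = Add(1865, Rational(26902, 30789)) = Rational(57448387, 30789)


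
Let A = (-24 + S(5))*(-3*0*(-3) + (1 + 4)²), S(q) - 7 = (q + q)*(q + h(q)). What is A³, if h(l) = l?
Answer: 8934171875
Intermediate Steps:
S(q) = 7 + 4*q² (S(q) = 7 + (q + q)*(q + q) = 7 + (2*q)*(2*q) = 7 + 4*q²)
A = 2075 (A = (-24 + (7 + 4*5²))*(-3*0*(-3) + (1 + 4)²) = (-24 + (7 + 4*25))*(0*(-3) + 5²) = (-24 + (7 + 100))*(0 + 25) = (-24 + 107)*25 = 83*25 = 2075)
A³ = 2075³ = 8934171875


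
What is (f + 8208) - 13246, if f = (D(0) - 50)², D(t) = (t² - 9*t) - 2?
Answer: -2334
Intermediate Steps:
D(t) = -2 + t² - 9*t
f = 2704 (f = ((-2 + 0² - 9*0) - 50)² = ((-2 + 0 + 0) - 50)² = (-2 - 50)² = (-52)² = 2704)
(f + 8208) - 13246 = (2704 + 8208) - 13246 = 10912 - 13246 = -2334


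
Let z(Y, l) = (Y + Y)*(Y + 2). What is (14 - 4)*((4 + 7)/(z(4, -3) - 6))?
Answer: 55/21 ≈ 2.6190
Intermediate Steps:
z(Y, l) = 2*Y*(2 + Y) (z(Y, l) = (2*Y)*(2 + Y) = 2*Y*(2 + Y))
(14 - 4)*((4 + 7)/(z(4, -3) - 6)) = (14 - 4)*((4 + 7)/(2*4*(2 + 4) - 6)) = 10*(11/(2*4*6 - 6)) = 10*(11/(48 - 6)) = 10*(11/42) = 55/21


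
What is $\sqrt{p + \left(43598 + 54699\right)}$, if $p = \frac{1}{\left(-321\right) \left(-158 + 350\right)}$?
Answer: $\frac{\sqrt{648231755221}}{2568} \approx 313.52$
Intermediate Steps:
$p = - \frac{1}{61632}$ ($p = \frac{1}{\left(-321\right) 192} = \frac{1}{-61632} = - \frac{1}{61632} \approx -1.6225 \cdot 10^{-5}$)
$\sqrt{p + \left(43598 + 54699\right)} = \sqrt{- \frac{1}{61632} + \left(43598 + 54699\right)} = \sqrt{- \frac{1}{61632} + 98297} = \sqrt{\frac{6058240703}{61632}} = \frac{\sqrt{648231755221}}{2568}$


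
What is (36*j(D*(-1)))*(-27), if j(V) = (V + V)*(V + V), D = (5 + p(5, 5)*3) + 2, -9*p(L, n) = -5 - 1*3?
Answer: -363312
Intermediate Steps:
p(L, n) = 8/9 (p(L, n) = -(-5 - 1*3)/9 = -(-5 - 3)/9 = -⅑*(-8) = 8/9)
D = 29/3 (D = (5 + (8/9)*3) + 2 = (5 + 8/3) + 2 = 23/3 + 2 = 29/3 ≈ 9.6667)
j(V) = 4*V² (j(V) = (2*V)*(2*V) = 4*V²)
(36*j(D*(-1)))*(-27) = (36*(4*((29/3)*(-1))²))*(-27) = (36*(4*(-29/3)²))*(-27) = (36*(4*(841/9)))*(-27) = (36*(3364/9))*(-27) = 13456*(-27) = -363312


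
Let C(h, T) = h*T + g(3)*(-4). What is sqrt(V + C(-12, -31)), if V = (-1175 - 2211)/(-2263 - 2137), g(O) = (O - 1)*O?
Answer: sqrt(16880446)/220 ≈ 18.675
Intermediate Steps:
g(O) = O*(-1 + O) (g(O) = (-1 + O)*O = O*(-1 + O))
C(h, T) = -24 + T*h (C(h, T) = h*T + (3*(-1 + 3))*(-4) = T*h + (3*2)*(-4) = T*h + 6*(-4) = T*h - 24 = -24 + T*h)
V = 1693/2200 (V = -3386/(-4400) = -3386*(-1/4400) = 1693/2200 ≈ 0.76955)
sqrt(V + C(-12, -31)) = sqrt(1693/2200 + (-24 - 31*(-12))) = sqrt(1693/2200 + (-24 + 372)) = sqrt(1693/2200 + 348) = sqrt(767293/2200) = sqrt(16880446)/220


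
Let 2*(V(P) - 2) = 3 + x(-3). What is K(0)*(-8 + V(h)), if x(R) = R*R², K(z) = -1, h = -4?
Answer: 18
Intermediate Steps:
x(R) = R³
V(P) = -10 (V(P) = 2 + (3 + (-3)³)/2 = 2 + (3 - 27)/2 = 2 + (½)*(-24) = 2 - 12 = -10)
K(0)*(-8 + V(h)) = -(-8 - 10) = -1*(-18) = 18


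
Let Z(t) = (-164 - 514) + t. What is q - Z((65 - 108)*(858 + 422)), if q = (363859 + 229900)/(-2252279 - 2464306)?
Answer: 262798089271/4716585 ≈ 55718.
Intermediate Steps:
Z(t) = -678 + t
q = -593759/4716585 (q = 593759/(-4716585) = 593759*(-1/4716585) = -593759/4716585 ≈ -0.12589)
q - Z((65 - 108)*(858 + 422)) = -593759/4716585 - (-678 + (65 - 108)*(858 + 422)) = -593759/4716585 - (-678 - 43*1280) = -593759/4716585 - (-678 - 55040) = -593759/4716585 - 1*(-55718) = -593759/4716585 + 55718 = 262798089271/4716585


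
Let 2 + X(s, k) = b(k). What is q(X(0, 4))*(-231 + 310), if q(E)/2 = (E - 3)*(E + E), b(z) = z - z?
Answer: 3160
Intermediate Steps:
b(z) = 0
X(s, k) = -2 (X(s, k) = -2 + 0 = -2)
q(E) = 4*E*(-3 + E) (q(E) = 2*((E - 3)*(E + E)) = 2*((-3 + E)*(2*E)) = 2*(2*E*(-3 + E)) = 4*E*(-3 + E))
q(X(0, 4))*(-231 + 310) = (4*(-2)*(-3 - 2))*(-231 + 310) = (4*(-2)*(-5))*79 = 40*79 = 3160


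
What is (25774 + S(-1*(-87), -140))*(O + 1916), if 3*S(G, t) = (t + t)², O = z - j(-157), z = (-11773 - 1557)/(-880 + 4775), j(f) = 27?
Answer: 228734595530/2337 ≈ 9.7875e+7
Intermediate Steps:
z = -2666/779 (z = -13330/3895 = -13330*1/3895 = -2666/779 ≈ -3.4223)
O = -23699/779 (O = -2666/779 - 1*27 = -2666/779 - 27 = -23699/779 ≈ -30.422)
S(G, t) = 4*t²/3 (S(G, t) = (t + t)²/3 = (2*t)²/3 = (4*t²)/3 = 4*t²/3)
(25774 + S(-1*(-87), -140))*(O + 1916) = (25774 + (4/3)*(-140)²)*(-23699/779 + 1916) = (25774 + (4/3)*19600)*(1468865/779) = (25774 + 78400/3)*(1468865/779) = (155722/3)*(1468865/779) = 228734595530/2337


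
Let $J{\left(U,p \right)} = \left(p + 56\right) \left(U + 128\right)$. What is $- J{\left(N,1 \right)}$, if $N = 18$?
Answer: $-8322$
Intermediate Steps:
$J{\left(U,p \right)} = \left(56 + p\right) \left(128 + U\right)$
$- J{\left(N,1 \right)} = - (7168 + 56 \cdot 18 + 128 \cdot 1 + 18 \cdot 1) = - (7168 + 1008 + 128 + 18) = \left(-1\right) 8322 = -8322$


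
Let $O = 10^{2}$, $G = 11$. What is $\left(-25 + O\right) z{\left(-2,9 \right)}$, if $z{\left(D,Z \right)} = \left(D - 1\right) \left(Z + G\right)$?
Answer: $-4500$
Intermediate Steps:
$z{\left(D,Z \right)} = \left(-1 + D\right) \left(11 + Z\right)$ ($z{\left(D,Z \right)} = \left(D - 1\right) \left(Z + 11\right) = \left(-1 + D\right) \left(11 + Z\right)$)
$O = 100$
$\left(-25 + O\right) z{\left(-2,9 \right)} = \left(-25 + 100\right) \left(-11 - 9 + 11 \left(-2\right) - 18\right) = 75 \left(-11 - 9 - 22 - 18\right) = 75 \left(-60\right) = -4500$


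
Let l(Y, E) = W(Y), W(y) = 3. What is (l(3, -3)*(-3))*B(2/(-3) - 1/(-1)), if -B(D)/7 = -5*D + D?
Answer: -84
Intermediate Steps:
l(Y, E) = 3
B(D) = 28*D (B(D) = -7*(-5*D + D) = -(-28)*D = 28*D)
(l(3, -3)*(-3))*B(2/(-3) - 1/(-1)) = (3*(-3))*(28*(2/(-3) - 1/(-1))) = -252*(2*(-⅓) - 1*(-1)) = -252*(-⅔ + 1) = -252/3 = -9*28/3 = -84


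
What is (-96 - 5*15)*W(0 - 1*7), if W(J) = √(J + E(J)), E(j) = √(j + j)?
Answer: -171*√(-7 + I*√14) ≈ -117.06 - 467.32*I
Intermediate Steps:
E(j) = √2*√j (E(j) = √(2*j) = √2*√j)
W(J) = √(J + √2*√J)
(-96 - 5*15)*W(0 - 1*7) = (-96 - 5*15)*√((0 - 1*7) + √2*√(0 - 1*7)) = (-96 - 75)*√((0 - 7) + √2*√(0 - 7)) = -171*√(-7 + √2*√(-7)) = -171*√(-7 + √2*(I*√7)) = -171*√(-7 + I*√14)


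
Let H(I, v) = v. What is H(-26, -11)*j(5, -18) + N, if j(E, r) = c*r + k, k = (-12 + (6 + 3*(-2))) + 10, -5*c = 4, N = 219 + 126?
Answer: 1043/5 ≈ 208.60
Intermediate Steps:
N = 345
c = -⅘ (c = -⅕*4 = -⅘ ≈ -0.80000)
k = -2 (k = (-12 + (6 - 6)) + 10 = (-12 + 0) + 10 = -12 + 10 = -2)
j(E, r) = -2 - 4*r/5 (j(E, r) = -4*r/5 - 2 = -2 - 4*r/5)
H(-26, -11)*j(5, -18) + N = -11*(-2 - ⅘*(-18)) + 345 = -11*(-2 + 72/5) + 345 = -11*62/5 + 345 = -682/5 + 345 = 1043/5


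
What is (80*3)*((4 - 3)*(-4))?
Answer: -960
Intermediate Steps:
(80*3)*((4 - 3)*(-4)) = 240*(1*(-4)) = 240*(-4) = -960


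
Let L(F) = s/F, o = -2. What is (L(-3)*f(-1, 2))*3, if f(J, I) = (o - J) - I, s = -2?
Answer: -6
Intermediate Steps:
L(F) = -2/F
f(J, I) = -2 - I - J (f(J, I) = (-2 - J) - I = -2 - I - J)
(L(-3)*f(-1, 2))*3 = ((-2/(-3))*(-2 - 1*2 - 1*(-1)))*3 = ((-2*(-⅓))*(-2 - 2 + 1))*3 = ((⅔)*(-3))*3 = -2*3 = -6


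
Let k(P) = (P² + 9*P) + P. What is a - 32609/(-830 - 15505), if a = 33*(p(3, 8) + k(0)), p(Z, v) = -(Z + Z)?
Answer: -3201721/16335 ≈ -196.00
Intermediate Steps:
k(P) = P² + 10*P
p(Z, v) = -2*Z
a = -198 (a = 33*(-2*3 + 0*(10 + 0)) = 33*(-6 + 0*10) = 33*(-6 + 0) = 33*(-6) = -198)
a - 32609/(-830 - 15505) = -198 - 32609/(-830 - 15505) = -198 - 32609/(-16335) = -198 - 32609*(-1)/16335 = -198 - 1*(-32609/16335) = -198 + 32609/16335 = -3201721/16335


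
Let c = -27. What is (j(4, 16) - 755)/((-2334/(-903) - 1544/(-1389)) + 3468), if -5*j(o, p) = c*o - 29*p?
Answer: -1339139067/7257390190 ≈ -0.18452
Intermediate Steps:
j(o, p) = 27*o/5 + 29*p/5 (j(o, p) = -(-27*o - 29*p)/5 = -(-29*p - 27*o)/5 = 27*o/5 + 29*p/5)
(j(4, 16) - 755)/((-2334/(-903) - 1544/(-1389)) + 3468) = (((27/5)*4 + (29/5)*16) - 755)/((-2334/(-903) - 1544/(-1389)) + 3468) = ((108/5 + 464/5) - 755)/((-2334*(-1/903) - 1544*(-1/1389)) + 3468) = (572/5 - 755)/((778/301 + 1544/1389) + 3468) = -3203/(5*(1545386/418089 + 3468)) = -3203/(5*1451478038/418089) = -3203/5*418089/1451478038 = -1339139067/7257390190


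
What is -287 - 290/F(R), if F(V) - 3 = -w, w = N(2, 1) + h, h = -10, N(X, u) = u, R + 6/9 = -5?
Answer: -1867/6 ≈ -311.17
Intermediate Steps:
R = -17/3 (R = -⅔ - 5 = -17/3 ≈ -5.6667)
w = -9 (w = 1 - 10 = -9)
F(V) = 12 (F(V) = 3 - 1*(-9) = 3 + 9 = 12)
-287 - 290/F(R) = -287 - 290/12 = -287 - 1*145/6 = -287 - 145/6 = -1867/6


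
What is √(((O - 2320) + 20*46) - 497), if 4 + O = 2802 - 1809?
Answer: 2*I*√227 ≈ 30.133*I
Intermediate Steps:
O = 989 (O = -4 + (2802 - 1809) = -4 + 993 = 989)
√(((O - 2320) + 20*46) - 497) = √(((989 - 2320) + 20*46) - 497) = √((-1331 + 920) - 497) = √(-411 - 497) = √(-908) = 2*I*√227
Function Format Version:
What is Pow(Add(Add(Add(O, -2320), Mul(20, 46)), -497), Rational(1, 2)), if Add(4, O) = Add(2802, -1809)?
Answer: Mul(2, I, Pow(227, Rational(1, 2))) ≈ Mul(30.133, I)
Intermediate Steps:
O = 989 (O = Add(-4, Add(2802, -1809)) = Add(-4, 993) = 989)
Pow(Add(Add(Add(O, -2320), Mul(20, 46)), -497), Rational(1, 2)) = Pow(Add(Add(Add(989, -2320), Mul(20, 46)), -497), Rational(1, 2)) = Pow(Add(Add(-1331, 920), -497), Rational(1, 2)) = Pow(Add(-411, -497), Rational(1, 2)) = Pow(-908, Rational(1, 2)) = Mul(2, I, Pow(227, Rational(1, 2)))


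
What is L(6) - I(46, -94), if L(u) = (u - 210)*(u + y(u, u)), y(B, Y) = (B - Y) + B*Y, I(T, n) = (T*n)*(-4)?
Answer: -25864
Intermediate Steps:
I(T, n) = -4*T*n
y(B, Y) = B - Y + B*Y
L(u) = (-210 + u)*(u + u²) (L(u) = (u - 210)*(u + (u - u + u*u)) = (-210 + u)*(u + (u - u + u²)) = (-210 + u)*(u + u²))
L(6) - I(46, -94) = 6*(-210 + 6² - 209*6) - (-4)*46*(-94) = 6*(-210 + 36 - 1254) - 1*17296 = 6*(-1428) - 17296 = -8568 - 17296 = -25864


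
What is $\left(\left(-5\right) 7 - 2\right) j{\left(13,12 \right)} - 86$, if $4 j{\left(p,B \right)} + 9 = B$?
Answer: $- \frac{455}{4} \approx -113.75$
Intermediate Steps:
$j{\left(p,B \right)} = - \frac{9}{4} + \frac{B}{4}$
$\left(\left(-5\right) 7 - 2\right) j{\left(13,12 \right)} - 86 = \left(\left(-5\right) 7 - 2\right) \left(- \frac{9}{4} + \frac{1}{4} \cdot 12\right) - 86 = \left(-35 - 2\right) \left(- \frac{9}{4} + 3\right) - 86 = \left(-37\right) \frac{3}{4} - 86 = - \frac{111}{4} - 86 = - \frac{455}{4}$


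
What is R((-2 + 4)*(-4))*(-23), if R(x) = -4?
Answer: 92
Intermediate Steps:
R((-2 + 4)*(-4))*(-23) = -4*(-23) = 92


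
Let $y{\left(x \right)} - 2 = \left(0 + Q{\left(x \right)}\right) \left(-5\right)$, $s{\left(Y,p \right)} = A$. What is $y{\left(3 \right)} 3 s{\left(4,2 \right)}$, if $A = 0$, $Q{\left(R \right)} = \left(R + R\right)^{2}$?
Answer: $0$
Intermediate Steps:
$Q{\left(R \right)} = 4 R^{2}$ ($Q{\left(R \right)} = \left(2 R\right)^{2} = 4 R^{2}$)
$s{\left(Y,p \right)} = 0$
$y{\left(x \right)} = 2 - 20 x^{2}$ ($y{\left(x \right)} = 2 + \left(0 + 4 x^{2}\right) \left(-5\right) = 2 + 4 x^{2} \left(-5\right) = 2 - 20 x^{2}$)
$y{\left(3 \right)} 3 s{\left(4,2 \right)} = \left(2 - 20 \cdot 3^{2}\right) 3 \cdot 0 = \left(2 - 180\right) 3 \cdot 0 = \left(-178\right) 3 \cdot 0 = \left(-534\right) 0 = 0$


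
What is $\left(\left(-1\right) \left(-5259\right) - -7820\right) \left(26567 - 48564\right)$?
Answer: $-287698763$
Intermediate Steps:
$\left(\left(-1\right) \left(-5259\right) - -7820\right) \left(26567 - 48564\right) = \left(5259 + 7820\right) \left(-21997\right) = 13079 \left(-21997\right) = -287698763$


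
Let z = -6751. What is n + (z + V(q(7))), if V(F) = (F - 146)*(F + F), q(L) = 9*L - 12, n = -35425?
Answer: -51866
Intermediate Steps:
q(L) = -12 + 9*L
V(F) = 2*F*(-146 + F) (V(F) = (-146 + F)*(2*F) = 2*F*(-146 + F))
n + (z + V(q(7))) = -35425 + (-6751 + 2*(-12 + 9*7)*(-146 + (-12 + 9*7))) = -35425 + (-6751 + 2*(-12 + 63)*(-146 + (-12 + 63))) = -35425 + (-6751 + 2*51*(-146 + 51)) = -35425 + (-6751 + 2*51*(-95)) = -35425 + (-6751 - 9690) = -35425 - 16441 = -51866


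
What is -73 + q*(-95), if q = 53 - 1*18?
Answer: -3398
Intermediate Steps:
q = 35 (q = 53 - 18 = 35)
-73 + q*(-95) = -73 + 35*(-95) = -73 - 3325 = -3398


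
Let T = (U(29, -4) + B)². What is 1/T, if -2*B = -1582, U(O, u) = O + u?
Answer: 1/665856 ≈ 1.5018e-6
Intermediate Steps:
B = 791 (B = -½*(-1582) = 791)
T = 665856 (T = ((29 - 4) + 791)² = (25 + 791)² = 816² = 665856)
1/T = 1/665856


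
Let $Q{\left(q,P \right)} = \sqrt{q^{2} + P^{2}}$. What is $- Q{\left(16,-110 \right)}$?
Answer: $- 2 \sqrt{3089} \approx -111.16$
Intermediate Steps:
$Q{\left(q,P \right)} = \sqrt{P^{2} + q^{2}}$
$- Q{\left(16,-110 \right)} = - \sqrt{\left(-110\right)^{2} + 16^{2}} = - \sqrt{12100 + 256} = - \sqrt{12356} = - 2 \sqrt{3089}$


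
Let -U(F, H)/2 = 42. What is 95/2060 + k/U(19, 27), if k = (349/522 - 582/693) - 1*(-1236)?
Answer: -5100271397/347758488 ≈ -14.666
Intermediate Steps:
U(F, H) = -84 (U(F, H) = -2*42 = -84)
k = 49672901/40194 (k = (349*(1/522) - 582*1/693) + 1236 = (349/522 - 194/231) + 1236 = -6883/40194 + 1236 = 49672901/40194 ≈ 1235.8)
95/2060 + k/U(19, 27) = 95/2060 + (49672901/40194)/(-84) = 95*(1/2060) + (49672901/40194)*(-1/84) = 19/412 - 49672901/3376296 = -5100271397/347758488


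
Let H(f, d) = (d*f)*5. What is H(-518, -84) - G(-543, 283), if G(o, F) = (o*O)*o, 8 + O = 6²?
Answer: -8038212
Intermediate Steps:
O = 28 (O = -8 + 6² = -8 + 36 = 28)
G(o, F) = 28*o² (G(o, F) = (o*28)*o = (28*o)*o = 28*o²)
H(f, d) = 5*d*f
H(-518, -84) - G(-543, 283) = 5*(-84)*(-518) - 28*(-543)² = 217560 - 28*294849 = 217560 - 1*8255772 = 217560 - 8255772 = -8038212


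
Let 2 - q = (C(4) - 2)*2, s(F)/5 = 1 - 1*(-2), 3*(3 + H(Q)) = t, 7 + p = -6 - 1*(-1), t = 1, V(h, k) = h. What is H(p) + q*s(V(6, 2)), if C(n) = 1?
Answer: 172/3 ≈ 57.333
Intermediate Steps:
p = -12 (p = -7 + (-6 - 1*(-1)) = -7 + (-6 + 1) = -7 - 5 = -12)
H(Q) = -8/3 (H(Q) = -3 + (1/3)*1 = -3 + 1/3 = -8/3)
s(F) = 15 (s(F) = 5*(1 - 1*(-2)) = 5*(1 + 2) = 5*3 = 15)
q = 4 (q = 2 - (1 - 2)*2 = 2 - (-1)*2 = 2 - 1*(-2) = 2 + 2 = 4)
H(p) + q*s(V(6, 2)) = -8/3 + 4*15 = -8/3 + 60 = 172/3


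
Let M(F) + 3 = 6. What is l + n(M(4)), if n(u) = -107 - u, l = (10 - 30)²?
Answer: 290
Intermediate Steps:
M(F) = 3 (M(F) = -3 + 6 = 3)
l = 400 (l = (-20)² = 400)
l + n(M(4)) = 400 + (-107 - 1*3) = 400 + (-107 - 3) = 400 - 110 = 290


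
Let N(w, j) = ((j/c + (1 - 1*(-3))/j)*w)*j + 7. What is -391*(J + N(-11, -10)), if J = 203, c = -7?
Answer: -884442/7 ≈ -1.2635e+5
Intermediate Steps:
N(w, j) = 7 + j*w*(4/j - j/7) (N(w, j) = ((j/(-7) + (1 - 1*(-3))/j)*w)*j + 7 = ((j*(-1/7) + (1 + 3)/j)*w)*j + 7 = ((-j/7 + 4/j)*w)*j + 7 = ((4/j - j/7)*w)*j + 7 = (w*(4/j - j/7))*j + 7 = j*w*(4/j - j/7) + 7 = 7 + j*w*(4/j - j/7))
-391*(J + N(-11, -10)) = -391*(203 + (7 + 4*(-11) - 1/7*(-11)*(-10)**2)) = -391*(203 + (7 - 44 - 1/7*(-11)*100)) = -391*(203 + (7 - 44 + 1100/7)) = -391*(203 + 841/7) = -391*2262/7 = -884442/7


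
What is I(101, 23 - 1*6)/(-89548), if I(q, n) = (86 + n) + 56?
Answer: -159/89548 ≈ -0.0017756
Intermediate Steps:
I(q, n) = 142 + n
I(101, 23 - 1*6)/(-89548) = (142 + (23 - 1*6))/(-89548) = (142 + (23 - 6))*(-1/89548) = (142 + 17)*(-1/89548) = 159*(-1/89548) = -159/89548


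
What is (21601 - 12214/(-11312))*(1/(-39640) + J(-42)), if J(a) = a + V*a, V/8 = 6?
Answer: -9967448196121923/224203840 ≈ -4.4457e+7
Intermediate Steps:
V = 48 (V = 8*6 = 48)
J(a) = 49*a (J(a) = a + 48*a = 49*a)
(21601 - 12214/(-11312))*(1/(-39640) + J(-42)) = (21601 - 12214/(-11312))*(1/(-39640) + 49*(-42)) = (21601 - 12214*(-1/11312))*(-1/39640 - 2058) = (21601 + 6107/5656)*(-81579121/39640) = (122181363/5656)*(-81579121/39640) = -9967448196121923/224203840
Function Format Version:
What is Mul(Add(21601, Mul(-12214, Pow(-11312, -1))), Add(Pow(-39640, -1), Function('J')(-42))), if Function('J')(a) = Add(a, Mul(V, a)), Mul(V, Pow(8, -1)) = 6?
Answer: Rational(-9967448196121923, 224203840) ≈ -4.4457e+7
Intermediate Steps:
V = 48 (V = Mul(8, 6) = 48)
Function('J')(a) = Mul(49, a) (Function('J')(a) = Add(a, Mul(48, a)) = Mul(49, a))
Mul(Add(21601, Mul(-12214, Pow(-11312, -1))), Add(Pow(-39640, -1), Function('J')(-42))) = Mul(Add(21601, Mul(-12214, Pow(-11312, -1))), Add(Pow(-39640, -1), Mul(49, -42))) = Mul(Add(21601, Mul(-12214, Rational(-1, 11312))), Add(Rational(-1, 39640), -2058)) = Mul(Add(21601, Rational(6107, 5656)), Rational(-81579121, 39640)) = Mul(Rational(122181363, 5656), Rational(-81579121, 39640)) = Rational(-9967448196121923, 224203840)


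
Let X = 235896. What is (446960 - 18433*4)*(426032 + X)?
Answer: 247050063584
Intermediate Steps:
(446960 - 18433*4)*(426032 + X) = (446960 - 18433*4)*(426032 + 235896) = (446960 - 73732)*661928 = 373228*661928 = 247050063584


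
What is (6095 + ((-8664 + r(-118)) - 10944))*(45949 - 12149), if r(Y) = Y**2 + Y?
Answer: 9903400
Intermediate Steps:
r(Y) = Y + Y**2
(6095 + ((-8664 + r(-118)) - 10944))*(45949 - 12149) = (6095 + ((-8664 - 118*(1 - 118)) - 10944))*(45949 - 12149) = (6095 + ((-8664 - 118*(-117)) - 10944))*33800 = (6095 + ((-8664 + 13806) - 10944))*33800 = (6095 + (5142 - 10944))*33800 = (6095 - 5802)*33800 = 293*33800 = 9903400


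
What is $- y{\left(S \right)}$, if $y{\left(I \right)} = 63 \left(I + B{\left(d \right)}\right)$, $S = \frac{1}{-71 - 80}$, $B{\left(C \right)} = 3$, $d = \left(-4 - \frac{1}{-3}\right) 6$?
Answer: $- \frac{28476}{151} \approx -188.58$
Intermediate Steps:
$d = -22$ ($d = \left(-4 - - \frac{1}{3}\right) 6 = \left(-4 + \frac{1}{3}\right) 6 = \left(- \frac{11}{3}\right) 6 = -22$)
$S = - \frac{1}{151}$ ($S = \frac{1}{-151} = - \frac{1}{151} \approx -0.0066225$)
$y{\left(I \right)} = 189 + 63 I$ ($y{\left(I \right)} = 63 \left(I + 3\right) = 63 \left(3 + I\right) = 189 + 63 I$)
$- y{\left(S \right)} = - (189 + 63 \left(- \frac{1}{151}\right)) = - (189 - \frac{63}{151}) = \left(-1\right) \frac{28476}{151} = - \frac{28476}{151}$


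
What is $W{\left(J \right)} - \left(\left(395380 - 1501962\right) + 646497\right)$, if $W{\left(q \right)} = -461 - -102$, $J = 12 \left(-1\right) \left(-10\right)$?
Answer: $459726$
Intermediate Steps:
$J = 120$ ($J = \left(-12\right) \left(-10\right) = 120$)
$W{\left(q \right)} = -359$ ($W{\left(q \right)} = -461 + 102 = -359$)
$W{\left(J \right)} - \left(\left(395380 - 1501962\right) + 646497\right) = -359 - \left(\left(395380 - 1501962\right) + 646497\right) = -359 - \left(-1106582 + 646497\right) = -359 - -460085 = -359 + 460085 = 459726$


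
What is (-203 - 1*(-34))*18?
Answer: -3042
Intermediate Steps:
(-203 - 1*(-34))*18 = (-203 + 34)*18 = -169*18 = -3042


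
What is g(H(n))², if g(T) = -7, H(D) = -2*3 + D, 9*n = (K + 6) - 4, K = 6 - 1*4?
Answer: 49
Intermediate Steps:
K = 2 (K = 6 - 4 = 2)
n = 4/9 (n = ((2 + 6) - 4)/9 = (8 - 4)/9 = (⅑)*4 = 4/9 ≈ 0.44444)
H(D) = -6 + D
g(H(n))² = (-7)² = 49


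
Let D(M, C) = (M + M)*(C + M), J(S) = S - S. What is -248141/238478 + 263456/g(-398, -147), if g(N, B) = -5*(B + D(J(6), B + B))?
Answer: 62646076333/175281330 ≈ 357.40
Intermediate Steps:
J(S) = 0
D(M, C) = 2*M*(C + M) (D(M, C) = (2*M)*(C + M) = 2*M*(C + M))
g(N, B) = -5*B (g(N, B) = -5*(B + 2*0*((B + B) + 0)) = -5*(B + 2*0*(2*B + 0)) = -5*(B + 2*0*(2*B)) = -5*(B + 0) = -5*B)
-248141/238478 + 263456/g(-398, -147) = -248141/238478 + 263456/((-5*(-147))) = -248141*1/238478 + 263456/735 = -248141/238478 + 263456*(1/735) = -248141/238478 + 263456/735 = 62646076333/175281330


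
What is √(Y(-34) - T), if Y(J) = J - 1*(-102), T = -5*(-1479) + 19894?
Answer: I*√27221 ≈ 164.99*I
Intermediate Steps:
T = 27289 (T = 7395 + 19894 = 27289)
Y(J) = 102 + J (Y(J) = J + 102 = 102 + J)
√(Y(-34) - T) = √((102 - 34) - 1*27289) = √(68 - 27289) = √(-27221) = I*√27221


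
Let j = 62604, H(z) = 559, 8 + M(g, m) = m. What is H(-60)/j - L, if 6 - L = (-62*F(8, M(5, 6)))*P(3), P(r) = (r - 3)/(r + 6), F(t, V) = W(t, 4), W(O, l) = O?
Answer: -375065/62604 ≈ -5.9911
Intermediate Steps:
M(g, m) = -8 + m
F(t, V) = t
P(r) = (-3 + r)/(6 + r)
L = 6 (L = 6 - (-62*8)*(-3 + 3)/(6 + 3) = 6 - (-496)*0/9 = 6 - (-496)*(⅑)*0 = 6 - (-496)*0 = 6 - 1*0 = 6 + 0 = 6)
H(-60)/j - L = 559/62604 - 1*6 = 559*(1/62604) - 6 = 559/62604 - 6 = -375065/62604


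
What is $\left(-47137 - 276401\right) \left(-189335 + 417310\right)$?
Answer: $-73758575550$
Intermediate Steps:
$\left(-47137 - 276401\right) \left(-189335 + 417310\right) = \left(-323538\right) 227975 = -73758575550$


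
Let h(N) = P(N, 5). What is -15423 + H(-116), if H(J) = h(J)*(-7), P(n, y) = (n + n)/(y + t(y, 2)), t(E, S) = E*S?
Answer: -229721/15 ≈ -15315.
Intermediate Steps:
P(n, y) = 2*n/(3*y) (P(n, y) = (n + n)/(y + y*2) = (2*n)/(y + 2*y) = (2*n)/((3*y)) = (2*n)*(1/(3*y)) = 2*n/(3*y))
h(N) = 2*N/15 (h(N) = (⅔)*N/5 = (⅔)*N*(⅕) = 2*N/15)
H(J) = -14*J/15 (H(J) = (2*J/15)*(-7) = -14*J/15)
-15423 + H(-116) = -15423 - 14/15*(-116) = -15423 + 1624/15 = -229721/15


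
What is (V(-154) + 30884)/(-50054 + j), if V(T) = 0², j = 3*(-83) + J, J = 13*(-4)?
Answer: -30884/50355 ≈ -0.61333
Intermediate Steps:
J = -52
j = -301 (j = 3*(-83) - 52 = -249 - 52 = -301)
V(T) = 0
(V(-154) + 30884)/(-50054 + j) = (0 + 30884)/(-50054 - 301) = 30884/(-50355) = 30884*(-1/50355) = -30884/50355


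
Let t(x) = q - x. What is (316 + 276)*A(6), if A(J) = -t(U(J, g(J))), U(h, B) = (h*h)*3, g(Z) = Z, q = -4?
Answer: 66304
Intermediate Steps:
U(h, B) = 3*h² (U(h, B) = h²*3 = 3*h²)
t(x) = -4 - x
A(J) = 4 + 3*J² (A(J) = -(-4 - 3*J²) = 4 + 3*J²)
(316 + 276)*A(6) = (316 + 276)*(4 + 3*6²) = 592*(4 + 3*36) = 592*(4 + 108) = 592*112 = 66304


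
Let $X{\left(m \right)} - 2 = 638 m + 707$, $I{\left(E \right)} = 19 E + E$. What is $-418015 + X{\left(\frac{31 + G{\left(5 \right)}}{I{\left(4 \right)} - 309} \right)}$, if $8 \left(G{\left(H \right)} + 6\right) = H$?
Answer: $- \frac{382317691}{916} \approx -4.1738 \cdot 10^{5}$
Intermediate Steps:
$G{\left(H \right)} = -6 + \frac{H}{8}$
$I{\left(E \right)} = 20 E$
$X{\left(m \right)} = 709 + 638 m$ ($X{\left(m \right)} = 2 + \left(638 m + 707\right) = 2 + \left(707 + 638 m\right) = 709 + 638 m$)
$-418015 + X{\left(\frac{31 + G{\left(5 \right)}}{I{\left(4 \right)} - 309} \right)} = -418015 + \left(709 + 638 \frac{31 + \left(-6 + \frac{1}{8} \cdot 5\right)}{20 \cdot 4 - 309}\right) = -418015 + \left(709 + 638 \frac{31 + \left(-6 + \frac{5}{8}\right)}{80 - 309}\right) = -418015 + \left(709 + 638 \frac{31 - \frac{43}{8}}{-229}\right) = -418015 + \left(709 + 638 \cdot \frac{205}{8} \left(- \frac{1}{229}\right)\right) = -418015 + \left(709 + 638 \left(- \frac{205}{1832}\right)\right) = -418015 + \left(709 - \frac{65395}{916}\right) = -418015 + \frac{584049}{916} = - \frac{382317691}{916}$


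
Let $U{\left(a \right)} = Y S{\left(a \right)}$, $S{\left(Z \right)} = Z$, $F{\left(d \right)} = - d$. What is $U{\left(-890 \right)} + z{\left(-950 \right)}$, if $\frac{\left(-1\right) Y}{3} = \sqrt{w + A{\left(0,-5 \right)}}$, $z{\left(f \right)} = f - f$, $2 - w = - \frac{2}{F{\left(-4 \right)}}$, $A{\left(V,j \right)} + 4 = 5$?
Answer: $1335 \sqrt{14} \approx 4995.1$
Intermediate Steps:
$A{\left(V,j \right)} = 1$ ($A{\left(V,j \right)} = -4 + 5 = 1$)
$w = \frac{5}{2}$ ($w = 2 - - \frac{2}{\left(-1\right) \left(-4\right)} = 2 - - \frac{2}{4} = 2 - \left(-2\right) \frac{1}{4} = 2 - - \frac{1}{2} = 2 + \frac{1}{2} = \frac{5}{2} \approx 2.5$)
$z{\left(f \right)} = 0$
$Y = - \frac{3 \sqrt{14}}{2}$ ($Y = - 3 \sqrt{\frac{5}{2} + 1} = - 3 \sqrt{\frac{7}{2}} = - 3 \frac{\sqrt{14}}{2} = - \frac{3 \sqrt{14}}{2} \approx -5.6125$)
$U{\left(a \right)} = - \frac{3 a \sqrt{14}}{2}$ ($U{\left(a \right)} = - \frac{3 \sqrt{14}}{2} a = - \frac{3 a \sqrt{14}}{2}$)
$U{\left(-890 \right)} + z{\left(-950 \right)} = \left(- \frac{3}{2}\right) \left(-890\right) \sqrt{14} + 0 = 1335 \sqrt{14} + 0 = 1335 \sqrt{14}$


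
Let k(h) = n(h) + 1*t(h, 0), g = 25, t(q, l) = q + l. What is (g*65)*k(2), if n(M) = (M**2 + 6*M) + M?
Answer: 32500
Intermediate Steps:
t(q, l) = l + q
n(M) = M**2 + 7*M
k(h) = h + h*(7 + h) (k(h) = h*(7 + h) + 1*(0 + h) = h*(7 + h) + 1*h = h*(7 + h) + h = h + h*(7 + h))
(g*65)*k(2) = (25*65)*(2*(8 + 2)) = 1625*(2*10) = 1625*20 = 32500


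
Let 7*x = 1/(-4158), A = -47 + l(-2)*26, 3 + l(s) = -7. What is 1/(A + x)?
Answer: -29106/8935543 ≈ -0.0032573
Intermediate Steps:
l(s) = -10 (l(s) = -3 - 7 = -10)
A = -307 (A = -47 - 10*26 = -47 - 260 = -307)
x = -1/29106 (x = (⅐)/(-4158) = (⅐)*(-1/4158) = -1/29106 ≈ -3.4357e-5)
1/(A + x) = 1/(-307 - 1/29106) = 1/(-8935543/29106) = -29106/8935543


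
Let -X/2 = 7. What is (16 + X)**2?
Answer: 4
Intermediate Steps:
X = -14 (X = -2*7 = -14)
(16 + X)**2 = (16 - 14)**2 = 2**2 = 4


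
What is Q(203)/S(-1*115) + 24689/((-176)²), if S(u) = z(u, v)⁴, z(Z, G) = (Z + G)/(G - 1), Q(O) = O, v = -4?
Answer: 707844579367/887391248128 ≈ 0.79767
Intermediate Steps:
z(Z, G) = (G + Z)/(-1 + G)
S(u) = (⅘ - u/5)⁴ (S(u) = ((-4 + u)/(-1 - 4))⁴ = ((-4 + u)/(-5))⁴ = (-(-4 + u)/5)⁴ = (⅘ - u/5)⁴)
Q(203)/S(-1*115) + 24689/((-176)²) = 203/(((-4 - 1*115)⁴/625)) + 24689/((-176)²) = 203/(((-4 - 115)⁴/625)) + 24689/30976 = 203/(((1/625)*(-119)⁴)) + 24689*(1/30976) = 203/(((1/625)*200533921)) + 24689/30976 = 203/(200533921/625) + 24689/30976 = 203*(625/200533921) + 24689/30976 = 18125/28647703 + 24689/30976 = 707844579367/887391248128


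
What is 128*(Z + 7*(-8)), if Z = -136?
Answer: -24576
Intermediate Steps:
128*(Z + 7*(-8)) = 128*(-136 + 7*(-8)) = 128*(-136 - 56) = 128*(-192) = -24576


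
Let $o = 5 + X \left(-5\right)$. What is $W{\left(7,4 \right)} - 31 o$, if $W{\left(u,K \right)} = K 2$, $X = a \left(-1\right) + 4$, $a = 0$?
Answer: $473$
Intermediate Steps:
$X = 4$ ($X = 0 \left(-1\right) + 4 = 0 + 4 = 4$)
$W{\left(u,K \right)} = 2 K$
$o = -15$ ($o = 5 + 4 \left(-5\right) = 5 - 20 = -15$)
$W{\left(7,4 \right)} - 31 o = 2 \cdot 4 - -465 = 8 + 465 = 473$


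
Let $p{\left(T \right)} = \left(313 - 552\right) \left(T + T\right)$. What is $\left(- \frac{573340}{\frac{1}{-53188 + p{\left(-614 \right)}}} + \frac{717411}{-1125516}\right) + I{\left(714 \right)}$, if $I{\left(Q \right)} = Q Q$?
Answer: $- \frac{51689466953056145}{375172} \approx -1.3778 \cdot 10^{11}$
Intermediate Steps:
$p{\left(T \right)} = - 478 T$ ($p{\left(T \right)} = - 239 \cdot 2 T = - 478 T$)
$I{\left(Q \right)} = Q^{2}$
$\left(- \frac{573340}{\frac{1}{-53188 + p{\left(-614 \right)}}} + \frac{717411}{-1125516}\right) + I{\left(714 \right)} = \left(- \frac{573340}{\frac{1}{-53188 - -293492}} + \frac{717411}{-1125516}\right) + 714^{2} = \left(- \frac{573340}{\frac{1}{-53188 + 293492}} + 717411 \left(- \frac{1}{1125516}\right)\right) + 509796 = \left(- \frac{573340}{\frac{1}{240304}} - \frac{239137}{375172}\right) + 509796 = \left(- 573340 \frac{1}{\frac{1}{240304}} - \frac{239137}{375172}\right) + 509796 = \left(\left(-573340\right) 240304 - \frac{239137}{375172}\right) + 509796 = \left(-137775895360 - \frac{239137}{375172}\right) + 509796 = - \frac{51689658214241057}{375172} + 509796 = - \frac{51689466953056145}{375172}$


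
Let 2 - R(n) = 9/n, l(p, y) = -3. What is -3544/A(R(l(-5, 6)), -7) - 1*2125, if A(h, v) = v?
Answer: -11331/7 ≈ -1618.7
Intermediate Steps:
R(n) = 2 - 9/n
-3544/A(R(l(-5, 6)), -7) - 1*2125 = -3544/(-7) - 1*2125 = -3544*(-⅐) - 2125 = 3544/7 - 2125 = -11331/7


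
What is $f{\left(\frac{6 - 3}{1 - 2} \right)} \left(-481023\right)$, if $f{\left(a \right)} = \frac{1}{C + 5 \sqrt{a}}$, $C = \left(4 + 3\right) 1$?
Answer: $- \frac{3367161}{124} + \frac{2405115 i \sqrt{3}}{124} \approx -27155.0 + 33595.0 i$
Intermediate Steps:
$C = 7$ ($C = 7 \cdot 1 = 7$)
$f{\left(a \right)} = \frac{1}{7 + 5 \sqrt{a}}$
$f{\left(\frac{6 - 3}{1 - 2} \right)} \left(-481023\right) = \frac{1}{7 + 5 \sqrt{\frac{6 - 3}{1 - 2}}} \left(-481023\right) = \frac{1}{7 + 5 \sqrt{\frac{6 - 3}{-1}}} \left(-481023\right) = \frac{1}{7 + 5 \sqrt{\left(-1\right) 3}} \left(-481023\right) = \frac{1}{7 + 5 \sqrt{-3}} \left(-481023\right) = \frac{1}{7 + 5 i \sqrt{3}} \left(-481023\right) = - \frac{481023}{7 + 5 i \sqrt{3}}$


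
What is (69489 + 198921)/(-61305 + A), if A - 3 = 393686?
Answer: 134205/166192 ≈ 0.80753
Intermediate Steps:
A = 393689 (A = 3 + 393686 = 393689)
(69489 + 198921)/(-61305 + A) = (69489 + 198921)/(-61305 + 393689) = 268410/332384 = 268410*(1/332384) = 134205/166192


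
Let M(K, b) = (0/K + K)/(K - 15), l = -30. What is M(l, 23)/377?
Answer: 2/1131 ≈ 0.0017683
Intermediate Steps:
M(K, b) = K/(-15 + K) (M(K, b) = (0 + K)/(-15 + K) = K/(-15 + K))
M(l, 23)/377 = -30/(-15 - 30)/377 = -30/(-45)*(1/377) = -30*(-1/45)*(1/377) = (⅔)*(1/377) = 2/1131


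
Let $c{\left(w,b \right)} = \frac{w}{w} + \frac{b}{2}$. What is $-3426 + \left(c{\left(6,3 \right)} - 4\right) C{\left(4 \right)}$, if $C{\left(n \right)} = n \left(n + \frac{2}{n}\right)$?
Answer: $-3453$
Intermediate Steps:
$c{\left(w,b \right)} = 1 + \frac{b}{2}$ ($c{\left(w,b \right)} = 1 + b \frac{1}{2} = 1 + \frac{b}{2}$)
$-3426 + \left(c{\left(6,3 \right)} - 4\right) C{\left(4 \right)} = -3426 + \left(\left(1 + \frac{1}{2} \cdot 3\right) - 4\right) \left(2 + 4^{2}\right) = -3426 + \left(\left(1 + \frac{3}{2}\right) - 4\right) \left(2 + 16\right) = -3426 + \left(\frac{5}{2} - 4\right) 18 = -3426 - 27 = -3453$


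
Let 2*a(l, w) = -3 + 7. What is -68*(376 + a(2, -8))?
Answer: -25704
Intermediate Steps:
a(l, w) = 2 (a(l, w) = (-3 + 7)/2 = (½)*4 = 2)
-68*(376 + a(2, -8)) = -68*(376 + 2) = -68*378 = -25704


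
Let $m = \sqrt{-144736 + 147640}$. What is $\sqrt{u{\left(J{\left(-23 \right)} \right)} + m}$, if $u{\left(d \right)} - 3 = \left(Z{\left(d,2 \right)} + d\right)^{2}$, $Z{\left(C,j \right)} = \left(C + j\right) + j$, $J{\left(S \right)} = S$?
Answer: $\sqrt{1767 + 22 \sqrt{6}} \approx 42.672$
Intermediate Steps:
$m = 22 \sqrt{6}$ ($m = \sqrt{2904} = 22 \sqrt{6} \approx 53.889$)
$Z{\left(C,j \right)} = C + 2 j$
$u{\left(d \right)} = 3 + \left(4 + 2 d\right)^{2}$ ($u{\left(d \right)} = 3 + \left(\left(d + 2 \cdot 2\right) + d\right)^{2} = 3 + \left(\left(d + 4\right) + d\right)^{2} = 3 + \left(\left(4 + d\right) + d\right)^{2} = 3 + \left(4 + 2 d\right)^{2}$)
$\sqrt{u{\left(J{\left(-23 \right)} \right)} + m} = \sqrt{\left(3 + 4 \left(2 - 23\right)^{2}\right) + 22 \sqrt{6}} = \sqrt{\left(3 + 4 \left(-21\right)^{2}\right) + 22 \sqrt{6}} = \sqrt{\left(3 + 4 \cdot 441\right) + 22 \sqrt{6}} = \sqrt{\left(3 + 1764\right) + 22 \sqrt{6}} = \sqrt{1767 + 22 \sqrt{6}}$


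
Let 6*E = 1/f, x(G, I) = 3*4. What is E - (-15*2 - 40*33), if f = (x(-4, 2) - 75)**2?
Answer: 32148901/23814 ≈ 1350.0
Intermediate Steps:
x(G, I) = 12
f = 3969 (f = (12 - 75)**2 = (-63)**2 = 3969)
E = 1/23814 (E = (1/6)/3969 = (1/6)*(1/3969) = 1/23814 ≈ 4.1992e-5)
E - (-15*2 - 40*33) = 1/23814 - (-15*2 - 40*33) = 1/23814 - (-30 - 1320) = 1/23814 - 1*(-1350) = 1/23814 + 1350 = 32148901/23814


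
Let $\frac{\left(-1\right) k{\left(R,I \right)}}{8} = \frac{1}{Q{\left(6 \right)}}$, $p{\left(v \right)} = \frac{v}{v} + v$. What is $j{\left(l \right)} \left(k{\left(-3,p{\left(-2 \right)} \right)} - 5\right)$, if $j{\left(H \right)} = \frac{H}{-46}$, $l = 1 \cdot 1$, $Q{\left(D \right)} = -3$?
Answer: $\frac{7}{138} \approx 0.050725$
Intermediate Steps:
$p{\left(v \right)} = 1 + v$
$k{\left(R,I \right)} = \frac{8}{3}$ ($k{\left(R,I \right)} = - \frac{8}{-3} = \left(-8\right) \left(- \frac{1}{3}\right) = \frac{8}{3}$)
$l = 1$
$j{\left(H \right)} = - \frac{H}{46}$ ($j{\left(H \right)} = H \left(- \frac{1}{46}\right) = - \frac{H}{46}$)
$j{\left(l \right)} \left(k{\left(-3,p{\left(-2 \right)} \right)} - 5\right) = \left(- \frac{1}{46}\right) 1 \left(\frac{8}{3} - 5\right) = \left(- \frac{1}{46}\right) \left(- \frac{7}{3}\right) = \frac{7}{138}$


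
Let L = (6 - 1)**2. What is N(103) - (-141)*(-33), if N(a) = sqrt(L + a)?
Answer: -4653 + 8*sqrt(2) ≈ -4641.7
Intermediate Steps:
L = 25 (L = 5**2 = 25)
N(a) = sqrt(25 + a)
N(103) - (-141)*(-33) = sqrt(25 + 103) - (-141)*(-33) = sqrt(128) - 3*1551 = 8*sqrt(2) - 4653 = -4653 + 8*sqrt(2)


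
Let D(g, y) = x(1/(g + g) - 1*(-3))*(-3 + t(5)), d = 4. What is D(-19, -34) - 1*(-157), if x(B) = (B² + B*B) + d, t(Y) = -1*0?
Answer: 66383/722 ≈ 91.943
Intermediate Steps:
t(Y) = 0
x(B) = 4 + 2*B² (x(B) = (B² + B*B) + 4 = (B² + B²) + 4 = 2*B² + 4 = 4 + 2*B²)
D(g, y) = -12 - 6*(3 + 1/(2*g))² (D(g, y) = (4 + 2*(1/(g + g) - 1*(-3))²)*(-3 + 0) = (4 + 2*(1/(2*g) + 3)²)*(-3) = (4 + 2*(3 + 1/(2*g))²)*(-3) = -12 - 6*(3 + 1/(2*g))²)
D(-19, -34) - 1*(-157) = (-66 - 18/(-19) - 3/2/(-19)²) - 1*(-157) = (-66 - 18*(-1/19) - 3/2*1/361) + 157 = (-66 + 18/19 - 3/722) + 157 = -46971/722 + 157 = 66383/722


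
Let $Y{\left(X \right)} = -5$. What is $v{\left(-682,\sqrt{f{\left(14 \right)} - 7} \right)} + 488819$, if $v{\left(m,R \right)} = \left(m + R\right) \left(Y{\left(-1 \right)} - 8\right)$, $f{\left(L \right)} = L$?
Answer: $497685 - 13 \sqrt{7} \approx 4.9765 \cdot 10^{5}$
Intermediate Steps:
$v{\left(m,R \right)} = - 13 R - 13 m$ ($v{\left(m,R \right)} = \left(m + R\right) \left(-5 - 8\right) = \left(R + m\right) \left(-13\right) = - 13 R - 13 m$)
$v{\left(-682,\sqrt{f{\left(14 \right)} - 7} \right)} + 488819 = \left(- 13 \sqrt{14 - 7} - -8866\right) + 488819 = \left(- 13 \sqrt{7} + 8866\right) + 488819 = \left(8866 - 13 \sqrt{7}\right) + 488819 = 497685 - 13 \sqrt{7}$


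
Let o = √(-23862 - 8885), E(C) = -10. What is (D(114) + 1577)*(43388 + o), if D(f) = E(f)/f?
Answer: 3899886992/57 + 89884*I*√32747/57 ≈ 6.8419e+7 + 2.8536e+5*I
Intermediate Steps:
o = I*√32747 (o = √(-32747) = I*√32747 ≈ 180.96*I)
D(f) = -10/f
(D(114) + 1577)*(43388 + o) = (-10/114 + 1577)*(43388 + I*√32747) = (-10*1/114 + 1577)*(43388 + I*√32747) = (-5/57 + 1577)*(43388 + I*√32747) = 89884*(43388 + I*√32747)/57 = 3899886992/57 + 89884*I*√32747/57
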